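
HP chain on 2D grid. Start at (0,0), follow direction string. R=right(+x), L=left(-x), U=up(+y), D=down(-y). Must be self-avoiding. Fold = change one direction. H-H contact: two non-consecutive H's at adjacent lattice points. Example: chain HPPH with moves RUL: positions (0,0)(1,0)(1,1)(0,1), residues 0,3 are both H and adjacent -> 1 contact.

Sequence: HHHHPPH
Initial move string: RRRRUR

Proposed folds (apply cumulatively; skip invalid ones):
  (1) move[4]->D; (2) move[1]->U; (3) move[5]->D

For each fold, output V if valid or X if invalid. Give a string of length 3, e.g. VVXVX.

Initial: RRRRUR -> [(0, 0), (1, 0), (2, 0), (3, 0), (4, 0), (4, 1), (5, 1)]
Fold 1: move[4]->D => RRRRDR VALID
Fold 2: move[1]->U => RURRDR VALID
Fold 3: move[5]->D => RURRDD VALID

Answer: VVV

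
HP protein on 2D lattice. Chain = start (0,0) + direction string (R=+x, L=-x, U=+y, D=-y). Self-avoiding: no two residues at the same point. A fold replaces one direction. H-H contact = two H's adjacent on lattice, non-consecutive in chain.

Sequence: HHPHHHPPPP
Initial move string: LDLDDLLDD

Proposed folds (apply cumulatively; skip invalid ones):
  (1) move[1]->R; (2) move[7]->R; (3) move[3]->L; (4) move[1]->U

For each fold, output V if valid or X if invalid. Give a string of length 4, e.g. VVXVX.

Initial: LDLDDLLDD -> [(0, 0), (-1, 0), (-1, -1), (-2, -1), (-2, -2), (-2, -3), (-3, -3), (-4, -3), (-4, -4), (-4, -5)]
Fold 1: move[1]->R => LRLDDLLDD INVALID (collision), skipped
Fold 2: move[7]->R => LDLDDLLRD INVALID (collision), skipped
Fold 3: move[3]->L => LDLLDLLDD VALID
Fold 4: move[1]->U => LULLDLLDD VALID

Answer: XXVV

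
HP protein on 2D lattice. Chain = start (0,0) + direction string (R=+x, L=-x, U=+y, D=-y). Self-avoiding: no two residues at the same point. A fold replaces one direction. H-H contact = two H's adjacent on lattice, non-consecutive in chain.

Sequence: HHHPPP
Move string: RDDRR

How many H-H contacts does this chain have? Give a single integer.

Positions: [(0, 0), (1, 0), (1, -1), (1, -2), (2, -2), (3, -2)]
No H-H contacts found.

Answer: 0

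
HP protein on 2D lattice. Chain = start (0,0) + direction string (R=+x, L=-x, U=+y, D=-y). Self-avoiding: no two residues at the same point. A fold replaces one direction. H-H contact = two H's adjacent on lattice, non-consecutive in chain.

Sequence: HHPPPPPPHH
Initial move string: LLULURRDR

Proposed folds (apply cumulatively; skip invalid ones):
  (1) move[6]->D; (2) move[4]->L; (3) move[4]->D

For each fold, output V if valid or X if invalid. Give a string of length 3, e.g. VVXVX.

Initial: LLULURRDR -> [(0, 0), (-1, 0), (-2, 0), (-2, 1), (-3, 1), (-3, 2), (-2, 2), (-1, 2), (-1, 1), (0, 1)]
Fold 1: move[6]->D => LLULURDDR INVALID (collision), skipped
Fold 2: move[4]->L => LLULLRRDR INVALID (collision), skipped
Fold 3: move[4]->D => LLULDRRDR INVALID (collision), skipped

Answer: XXX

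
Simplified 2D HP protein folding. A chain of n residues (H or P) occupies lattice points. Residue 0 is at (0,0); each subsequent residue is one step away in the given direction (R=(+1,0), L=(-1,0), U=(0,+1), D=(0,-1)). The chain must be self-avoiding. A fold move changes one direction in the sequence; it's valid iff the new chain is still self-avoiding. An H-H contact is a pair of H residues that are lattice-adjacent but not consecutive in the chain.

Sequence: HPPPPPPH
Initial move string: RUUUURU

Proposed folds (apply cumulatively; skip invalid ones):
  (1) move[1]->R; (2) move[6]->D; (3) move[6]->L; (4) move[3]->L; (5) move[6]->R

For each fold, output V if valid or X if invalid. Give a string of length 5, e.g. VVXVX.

Initial: RUUUURU -> [(0, 0), (1, 0), (1, 1), (1, 2), (1, 3), (1, 4), (2, 4), (2, 5)]
Fold 1: move[1]->R => RRUUURU VALID
Fold 2: move[6]->D => RRUUURD VALID
Fold 3: move[6]->L => RRUUURL INVALID (collision), skipped
Fold 4: move[3]->L => RRULURD INVALID (collision), skipped
Fold 5: move[6]->R => RRUUURR VALID

Answer: VVXXV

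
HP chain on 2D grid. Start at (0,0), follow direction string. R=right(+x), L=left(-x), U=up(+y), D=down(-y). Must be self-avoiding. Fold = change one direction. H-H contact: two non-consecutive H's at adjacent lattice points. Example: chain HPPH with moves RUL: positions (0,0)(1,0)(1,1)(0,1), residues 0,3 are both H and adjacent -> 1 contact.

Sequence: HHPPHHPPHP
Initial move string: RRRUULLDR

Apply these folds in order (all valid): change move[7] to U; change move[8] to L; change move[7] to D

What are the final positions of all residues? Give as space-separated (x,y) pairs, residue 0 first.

Answer: (0,0) (1,0) (2,0) (3,0) (3,1) (3,2) (2,2) (1,2) (1,1) (0,1)

Derivation:
Initial moves: RRRUULLDR
Fold: move[7]->U => RRRUULLUR (positions: [(0, 0), (1, 0), (2, 0), (3, 0), (3, 1), (3, 2), (2, 2), (1, 2), (1, 3), (2, 3)])
Fold: move[8]->L => RRRUULLUL (positions: [(0, 0), (1, 0), (2, 0), (3, 0), (3, 1), (3, 2), (2, 2), (1, 2), (1, 3), (0, 3)])
Fold: move[7]->D => RRRUULLDL (positions: [(0, 0), (1, 0), (2, 0), (3, 0), (3, 1), (3, 2), (2, 2), (1, 2), (1, 1), (0, 1)])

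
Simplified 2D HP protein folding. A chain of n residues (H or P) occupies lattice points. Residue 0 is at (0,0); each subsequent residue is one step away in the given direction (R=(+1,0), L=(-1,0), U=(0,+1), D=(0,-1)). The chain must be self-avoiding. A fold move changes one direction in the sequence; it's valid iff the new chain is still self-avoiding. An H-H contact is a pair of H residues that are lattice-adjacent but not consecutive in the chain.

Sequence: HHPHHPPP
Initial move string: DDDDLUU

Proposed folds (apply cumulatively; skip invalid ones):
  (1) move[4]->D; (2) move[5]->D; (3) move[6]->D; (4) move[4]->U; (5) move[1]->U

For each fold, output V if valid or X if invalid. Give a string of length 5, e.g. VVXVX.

Answer: XXXXX

Derivation:
Initial: DDDDLUU -> [(0, 0), (0, -1), (0, -2), (0, -3), (0, -4), (-1, -4), (-1, -3), (-1, -2)]
Fold 1: move[4]->D => DDDDDUU INVALID (collision), skipped
Fold 2: move[5]->D => DDDDLDU INVALID (collision), skipped
Fold 3: move[6]->D => DDDDLUD INVALID (collision), skipped
Fold 4: move[4]->U => DDDDUUU INVALID (collision), skipped
Fold 5: move[1]->U => DUDDLUU INVALID (collision), skipped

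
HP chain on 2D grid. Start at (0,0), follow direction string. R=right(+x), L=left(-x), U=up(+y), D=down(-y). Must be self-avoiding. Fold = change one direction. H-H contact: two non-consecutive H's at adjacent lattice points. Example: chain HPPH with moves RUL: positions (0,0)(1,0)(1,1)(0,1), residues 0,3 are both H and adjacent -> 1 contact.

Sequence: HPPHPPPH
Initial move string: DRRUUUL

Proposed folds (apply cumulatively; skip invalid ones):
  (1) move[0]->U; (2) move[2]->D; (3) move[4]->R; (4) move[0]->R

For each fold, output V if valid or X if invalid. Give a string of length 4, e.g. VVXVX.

Initial: DRRUUUL -> [(0, 0), (0, -1), (1, -1), (2, -1), (2, 0), (2, 1), (2, 2), (1, 2)]
Fold 1: move[0]->U => URRUUUL VALID
Fold 2: move[2]->D => URDUUUL INVALID (collision), skipped
Fold 3: move[4]->R => URRURUL VALID
Fold 4: move[0]->R => RRRURUL VALID

Answer: VXVV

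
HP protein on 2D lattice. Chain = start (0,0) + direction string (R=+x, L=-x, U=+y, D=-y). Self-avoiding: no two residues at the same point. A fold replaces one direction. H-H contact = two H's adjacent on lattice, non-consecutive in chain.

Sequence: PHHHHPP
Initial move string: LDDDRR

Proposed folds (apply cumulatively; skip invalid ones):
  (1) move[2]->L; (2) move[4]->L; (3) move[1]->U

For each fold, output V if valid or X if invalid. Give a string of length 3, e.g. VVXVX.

Answer: VXX

Derivation:
Initial: LDDDRR -> [(0, 0), (-1, 0), (-1, -1), (-1, -2), (-1, -3), (0, -3), (1, -3)]
Fold 1: move[2]->L => LDLDRR VALID
Fold 2: move[4]->L => LDLDLR INVALID (collision), skipped
Fold 3: move[1]->U => LULDRR INVALID (collision), skipped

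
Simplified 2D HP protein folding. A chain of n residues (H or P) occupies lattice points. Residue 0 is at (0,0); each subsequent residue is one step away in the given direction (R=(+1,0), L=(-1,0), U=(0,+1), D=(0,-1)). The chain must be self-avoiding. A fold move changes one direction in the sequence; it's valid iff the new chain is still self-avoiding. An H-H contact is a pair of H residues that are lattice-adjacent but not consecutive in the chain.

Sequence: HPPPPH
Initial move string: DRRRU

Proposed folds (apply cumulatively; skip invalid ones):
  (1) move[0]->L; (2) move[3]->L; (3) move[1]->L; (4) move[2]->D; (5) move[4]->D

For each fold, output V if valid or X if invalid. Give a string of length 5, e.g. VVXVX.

Initial: DRRRU -> [(0, 0), (0, -1), (1, -1), (2, -1), (3, -1), (3, 0)]
Fold 1: move[0]->L => LRRRU INVALID (collision), skipped
Fold 2: move[3]->L => DRRLU INVALID (collision), skipped
Fold 3: move[1]->L => DLRRU INVALID (collision), skipped
Fold 4: move[2]->D => DRDRU VALID
Fold 5: move[4]->D => DRDRD VALID

Answer: XXXVV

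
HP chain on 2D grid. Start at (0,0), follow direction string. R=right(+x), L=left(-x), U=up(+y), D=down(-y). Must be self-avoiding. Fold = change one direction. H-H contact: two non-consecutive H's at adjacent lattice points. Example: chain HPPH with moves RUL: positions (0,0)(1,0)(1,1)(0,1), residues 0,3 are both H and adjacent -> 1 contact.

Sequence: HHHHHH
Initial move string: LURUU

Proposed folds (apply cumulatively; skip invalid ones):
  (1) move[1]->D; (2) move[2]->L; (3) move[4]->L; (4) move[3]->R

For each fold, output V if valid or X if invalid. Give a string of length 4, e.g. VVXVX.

Initial: LURUU -> [(0, 0), (-1, 0), (-1, 1), (0, 1), (0, 2), (0, 3)]
Fold 1: move[1]->D => LDRUU INVALID (collision), skipped
Fold 2: move[2]->L => LULUU VALID
Fold 3: move[4]->L => LULUL VALID
Fold 4: move[3]->R => LULRL INVALID (collision), skipped

Answer: XVVX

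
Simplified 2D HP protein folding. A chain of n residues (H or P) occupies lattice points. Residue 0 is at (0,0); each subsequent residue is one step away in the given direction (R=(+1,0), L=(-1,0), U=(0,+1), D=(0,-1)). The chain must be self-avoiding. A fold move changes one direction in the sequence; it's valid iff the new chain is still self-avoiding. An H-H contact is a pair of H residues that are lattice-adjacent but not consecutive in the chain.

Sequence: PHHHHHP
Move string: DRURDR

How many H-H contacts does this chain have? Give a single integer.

Positions: [(0, 0), (0, -1), (1, -1), (1, 0), (2, 0), (2, -1), (3, -1)]
H-H contact: residue 2 @(1,-1) - residue 5 @(2, -1)

Answer: 1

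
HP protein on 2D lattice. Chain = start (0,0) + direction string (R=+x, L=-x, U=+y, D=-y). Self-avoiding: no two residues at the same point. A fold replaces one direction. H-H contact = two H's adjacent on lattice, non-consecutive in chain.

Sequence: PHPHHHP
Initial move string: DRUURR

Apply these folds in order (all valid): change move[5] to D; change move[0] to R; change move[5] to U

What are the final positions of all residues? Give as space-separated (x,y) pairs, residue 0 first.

Answer: (0,0) (1,0) (2,0) (2,1) (2,2) (3,2) (3,3)

Derivation:
Initial moves: DRUURR
Fold: move[5]->D => DRUURD (positions: [(0, 0), (0, -1), (1, -1), (1, 0), (1, 1), (2, 1), (2, 0)])
Fold: move[0]->R => RRUURD (positions: [(0, 0), (1, 0), (2, 0), (2, 1), (2, 2), (3, 2), (3, 1)])
Fold: move[5]->U => RRUURU (positions: [(0, 0), (1, 0), (2, 0), (2, 1), (2, 2), (3, 2), (3, 3)])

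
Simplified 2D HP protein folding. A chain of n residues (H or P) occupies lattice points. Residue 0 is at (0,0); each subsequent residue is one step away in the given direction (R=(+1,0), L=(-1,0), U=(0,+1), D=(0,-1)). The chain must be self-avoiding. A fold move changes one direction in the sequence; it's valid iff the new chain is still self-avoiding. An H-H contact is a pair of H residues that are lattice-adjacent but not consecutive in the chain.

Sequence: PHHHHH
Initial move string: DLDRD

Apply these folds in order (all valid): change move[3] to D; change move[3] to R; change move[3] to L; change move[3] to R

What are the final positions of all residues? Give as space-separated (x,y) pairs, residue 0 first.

Answer: (0,0) (0,-1) (-1,-1) (-1,-2) (0,-2) (0,-3)

Derivation:
Initial moves: DLDRD
Fold: move[3]->D => DLDDD (positions: [(0, 0), (0, -1), (-1, -1), (-1, -2), (-1, -3), (-1, -4)])
Fold: move[3]->R => DLDRD (positions: [(0, 0), (0, -1), (-1, -1), (-1, -2), (0, -2), (0, -3)])
Fold: move[3]->L => DLDLD (positions: [(0, 0), (0, -1), (-1, -1), (-1, -2), (-2, -2), (-2, -3)])
Fold: move[3]->R => DLDRD (positions: [(0, 0), (0, -1), (-1, -1), (-1, -2), (0, -2), (0, -3)])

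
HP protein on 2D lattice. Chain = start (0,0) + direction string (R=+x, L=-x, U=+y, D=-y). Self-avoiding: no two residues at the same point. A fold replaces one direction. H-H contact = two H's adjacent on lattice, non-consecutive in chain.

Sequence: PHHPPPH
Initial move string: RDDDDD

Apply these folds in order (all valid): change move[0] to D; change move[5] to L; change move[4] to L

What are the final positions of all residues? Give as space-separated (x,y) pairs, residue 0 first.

Initial moves: RDDDDD
Fold: move[0]->D => DDDDDD (positions: [(0, 0), (0, -1), (0, -2), (0, -3), (0, -4), (0, -5), (0, -6)])
Fold: move[5]->L => DDDDDL (positions: [(0, 0), (0, -1), (0, -2), (0, -3), (0, -4), (0, -5), (-1, -5)])
Fold: move[4]->L => DDDDLL (positions: [(0, 0), (0, -1), (0, -2), (0, -3), (0, -4), (-1, -4), (-2, -4)])

Answer: (0,0) (0,-1) (0,-2) (0,-3) (0,-4) (-1,-4) (-2,-4)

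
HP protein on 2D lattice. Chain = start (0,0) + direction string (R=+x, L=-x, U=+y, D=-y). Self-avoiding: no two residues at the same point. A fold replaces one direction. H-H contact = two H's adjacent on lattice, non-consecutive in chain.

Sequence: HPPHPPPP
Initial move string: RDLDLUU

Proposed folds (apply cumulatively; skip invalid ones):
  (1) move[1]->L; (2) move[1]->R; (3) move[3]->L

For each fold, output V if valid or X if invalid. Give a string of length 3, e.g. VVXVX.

Answer: XXV

Derivation:
Initial: RDLDLUU -> [(0, 0), (1, 0), (1, -1), (0, -1), (0, -2), (-1, -2), (-1, -1), (-1, 0)]
Fold 1: move[1]->L => RLLDLUU INVALID (collision), skipped
Fold 2: move[1]->R => RRLDLUU INVALID (collision), skipped
Fold 3: move[3]->L => RDLLLUU VALID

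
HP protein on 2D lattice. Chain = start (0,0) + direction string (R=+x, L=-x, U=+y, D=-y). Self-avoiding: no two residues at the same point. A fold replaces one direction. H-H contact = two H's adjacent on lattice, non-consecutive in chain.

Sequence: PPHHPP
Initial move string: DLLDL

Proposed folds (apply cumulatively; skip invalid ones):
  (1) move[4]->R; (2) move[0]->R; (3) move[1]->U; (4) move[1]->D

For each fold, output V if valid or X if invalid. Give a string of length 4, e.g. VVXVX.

Answer: VXXV

Derivation:
Initial: DLLDL -> [(0, 0), (0, -1), (-1, -1), (-2, -1), (-2, -2), (-3, -2)]
Fold 1: move[4]->R => DLLDR VALID
Fold 2: move[0]->R => RLLDR INVALID (collision), skipped
Fold 3: move[1]->U => DULDR INVALID (collision), skipped
Fold 4: move[1]->D => DDLDR VALID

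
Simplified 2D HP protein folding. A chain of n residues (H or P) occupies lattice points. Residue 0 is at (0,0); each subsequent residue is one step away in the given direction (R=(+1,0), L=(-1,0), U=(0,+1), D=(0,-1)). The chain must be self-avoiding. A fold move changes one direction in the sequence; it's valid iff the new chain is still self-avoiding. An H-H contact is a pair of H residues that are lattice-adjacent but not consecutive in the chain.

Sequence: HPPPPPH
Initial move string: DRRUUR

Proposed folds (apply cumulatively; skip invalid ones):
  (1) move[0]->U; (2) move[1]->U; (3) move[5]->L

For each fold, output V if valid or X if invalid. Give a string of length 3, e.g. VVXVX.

Initial: DRRUUR -> [(0, 0), (0, -1), (1, -1), (2, -1), (2, 0), (2, 1), (3, 1)]
Fold 1: move[0]->U => URRUUR VALID
Fold 2: move[1]->U => UURUUR VALID
Fold 3: move[5]->L => UURUUL VALID

Answer: VVV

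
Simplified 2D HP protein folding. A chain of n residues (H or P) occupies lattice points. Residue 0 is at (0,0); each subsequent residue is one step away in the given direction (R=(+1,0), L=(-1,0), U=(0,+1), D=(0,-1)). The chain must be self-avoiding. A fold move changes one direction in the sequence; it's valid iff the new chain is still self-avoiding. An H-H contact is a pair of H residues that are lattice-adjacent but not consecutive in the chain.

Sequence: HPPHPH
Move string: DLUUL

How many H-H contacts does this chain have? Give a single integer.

Positions: [(0, 0), (0, -1), (-1, -1), (-1, 0), (-1, 1), (-2, 1)]
H-H contact: residue 0 @(0,0) - residue 3 @(-1, 0)

Answer: 1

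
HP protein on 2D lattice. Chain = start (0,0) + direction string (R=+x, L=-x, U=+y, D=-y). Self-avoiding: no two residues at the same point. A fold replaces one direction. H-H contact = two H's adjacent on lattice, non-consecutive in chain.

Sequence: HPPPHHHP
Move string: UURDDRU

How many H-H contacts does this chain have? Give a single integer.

Answer: 1

Derivation:
Positions: [(0, 0), (0, 1), (0, 2), (1, 2), (1, 1), (1, 0), (2, 0), (2, 1)]
H-H contact: residue 0 @(0,0) - residue 5 @(1, 0)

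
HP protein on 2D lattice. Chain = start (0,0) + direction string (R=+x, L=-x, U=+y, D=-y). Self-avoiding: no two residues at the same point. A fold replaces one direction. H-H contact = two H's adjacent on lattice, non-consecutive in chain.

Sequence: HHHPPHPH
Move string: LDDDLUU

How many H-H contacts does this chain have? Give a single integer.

Answer: 1

Derivation:
Positions: [(0, 0), (-1, 0), (-1, -1), (-1, -2), (-1, -3), (-2, -3), (-2, -2), (-2, -1)]
H-H contact: residue 2 @(-1,-1) - residue 7 @(-2, -1)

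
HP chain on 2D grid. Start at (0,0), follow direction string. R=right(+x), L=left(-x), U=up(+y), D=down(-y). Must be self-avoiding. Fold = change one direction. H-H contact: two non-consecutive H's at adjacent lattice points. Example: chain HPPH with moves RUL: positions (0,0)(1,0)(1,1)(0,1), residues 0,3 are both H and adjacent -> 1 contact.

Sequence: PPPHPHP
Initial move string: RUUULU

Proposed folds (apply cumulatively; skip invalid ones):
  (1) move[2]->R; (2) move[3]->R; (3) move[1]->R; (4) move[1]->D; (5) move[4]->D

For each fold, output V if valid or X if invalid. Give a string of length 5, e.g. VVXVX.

Initial: RUUULU -> [(0, 0), (1, 0), (1, 1), (1, 2), (1, 3), (0, 3), (0, 4)]
Fold 1: move[2]->R => RURULU VALID
Fold 2: move[3]->R => RURRLU INVALID (collision), skipped
Fold 3: move[1]->R => RRRULU VALID
Fold 4: move[1]->D => RDRULU INVALID (collision), skipped
Fold 5: move[4]->D => RRRUDU INVALID (collision), skipped

Answer: VXVXX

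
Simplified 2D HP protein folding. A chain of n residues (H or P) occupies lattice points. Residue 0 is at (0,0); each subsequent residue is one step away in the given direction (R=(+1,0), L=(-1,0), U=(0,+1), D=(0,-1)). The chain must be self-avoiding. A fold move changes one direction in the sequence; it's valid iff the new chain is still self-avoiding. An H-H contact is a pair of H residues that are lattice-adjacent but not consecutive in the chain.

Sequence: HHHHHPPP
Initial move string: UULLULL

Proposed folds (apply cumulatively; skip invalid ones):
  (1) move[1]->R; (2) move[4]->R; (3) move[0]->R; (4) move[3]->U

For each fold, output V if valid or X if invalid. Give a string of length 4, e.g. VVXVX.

Initial: UULLULL -> [(0, 0), (0, 1), (0, 2), (-1, 2), (-2, 2), (-2, 3), (-3, 3), (-4, 3)]
Fold 1: move[1]->R => URLLULL INVALID (collision), skipped
Fold 2: move[4]->R => UULLRLL INVALID (collision), skipped
Fold 3: move[0]->R => RULLULL VALID
Fold 4: move[3]->U => RULUULL VALID

Answer: XXVV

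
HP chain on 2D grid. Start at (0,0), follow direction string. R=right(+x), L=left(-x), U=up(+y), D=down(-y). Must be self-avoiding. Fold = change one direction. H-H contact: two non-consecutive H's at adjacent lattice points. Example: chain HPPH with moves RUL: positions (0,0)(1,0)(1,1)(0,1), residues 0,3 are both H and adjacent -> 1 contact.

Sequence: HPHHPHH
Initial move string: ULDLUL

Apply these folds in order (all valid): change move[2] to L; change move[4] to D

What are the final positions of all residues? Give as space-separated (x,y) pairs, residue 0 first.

Initial moves: ULDLUL
Fold: move[2]->L => ULLLUL (positions: [(0, 0), (0, 1), (-1, 1), (-2, 1), (-3, 1), (-3, 2), (-4, 2)])
Fold: move[4]->D => ULLLDL (positions: [(0, 0), (0, 1), (-1, 1), (-2, 1), (-3, 1), (-3, 0), (-4, 0)])

Answer: (0,0) (0,1) (-1,1) (-2,1) (-3,1) (-3,0) (-4,0)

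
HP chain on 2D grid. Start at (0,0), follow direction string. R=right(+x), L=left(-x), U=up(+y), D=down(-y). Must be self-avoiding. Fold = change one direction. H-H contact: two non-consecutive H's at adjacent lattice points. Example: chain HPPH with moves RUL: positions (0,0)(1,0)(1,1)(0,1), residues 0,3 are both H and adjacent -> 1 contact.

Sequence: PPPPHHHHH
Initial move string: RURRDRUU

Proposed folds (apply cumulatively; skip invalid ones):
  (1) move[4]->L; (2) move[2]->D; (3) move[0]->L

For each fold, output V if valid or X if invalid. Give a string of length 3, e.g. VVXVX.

Answer: XXV

Derivation:
Initial: RURRDRUU -> [(0, 0), (1, 0), (1, 1), (2, 1), (3, 1), (3, 0), (4, 0), (4, 1), (4, 2)]
Fold 1: move[4]->L => RURRLRUU INVALID (collision), skipped
Fold 2: move[2]->D => RUDRDRUU INVALID (collision), skipped
Fold 3: move[0]->L => LURRDRUU VALID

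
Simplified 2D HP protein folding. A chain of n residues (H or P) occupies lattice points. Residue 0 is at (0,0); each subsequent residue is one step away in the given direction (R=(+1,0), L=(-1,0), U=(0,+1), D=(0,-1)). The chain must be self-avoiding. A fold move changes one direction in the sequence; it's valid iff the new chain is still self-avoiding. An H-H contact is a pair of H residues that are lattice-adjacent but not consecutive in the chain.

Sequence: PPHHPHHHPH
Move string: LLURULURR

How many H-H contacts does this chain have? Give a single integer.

Answer: 1

Derivation:
Positions: [(0, 0), (-1, 0), (-2, 0), (-2, 1), (-1, 1), (-1, 2), (-2, 2), (-2, 3), (-1, 3), (0, 3)]
H-H contact: residue 3 @(-2,1) - residue 6 @(-2, 2)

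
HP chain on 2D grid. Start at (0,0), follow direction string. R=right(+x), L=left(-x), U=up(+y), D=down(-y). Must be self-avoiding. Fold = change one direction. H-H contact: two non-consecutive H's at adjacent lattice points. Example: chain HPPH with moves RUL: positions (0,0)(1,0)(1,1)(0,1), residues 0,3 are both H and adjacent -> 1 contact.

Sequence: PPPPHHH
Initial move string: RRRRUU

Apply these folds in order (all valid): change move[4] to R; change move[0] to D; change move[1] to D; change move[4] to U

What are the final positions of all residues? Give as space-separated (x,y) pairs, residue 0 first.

Answer: (0,0) (0,-1) (0,-2) (1,-2) (2,-2) (2,-1) (2,0)

Derivation:
Initial moves: RRRRUU
Fold: move[4]->R => RRRRRU (positions: [(0, 0), (1, 0), (2, 0), (3, 0), (4, 0), (5, 0), (5, 1)])
Fold: move[0]->D => DRRRRU (positions: [(0, 0), (0, -1), (1, -1), (2, -1), (3, -1), (4, -1), (4, 0)])
Fold: move[1]->D => DDRRRU (positions: [(0, 0), (0, -1), (0, -2), (1, -2), (2, -2), (3, -2), (3, -1)])
Fold: move[4]->U => DDRRUU (positions: [(0, 0), (0, -1), (0, -2), (1, -2), (2, -2), (2, -1), (2, 0)])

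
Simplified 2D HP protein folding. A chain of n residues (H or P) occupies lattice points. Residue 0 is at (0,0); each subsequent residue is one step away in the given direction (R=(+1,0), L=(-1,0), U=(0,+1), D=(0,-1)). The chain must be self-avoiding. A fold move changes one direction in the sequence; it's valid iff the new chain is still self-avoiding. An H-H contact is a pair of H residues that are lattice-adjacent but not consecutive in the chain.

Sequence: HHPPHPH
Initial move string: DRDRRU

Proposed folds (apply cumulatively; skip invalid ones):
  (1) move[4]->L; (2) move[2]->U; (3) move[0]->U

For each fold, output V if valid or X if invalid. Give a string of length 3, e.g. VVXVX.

Initial: DRDRRU -> [(0, 0), (0, -1), (1, -1), (1, -2), (2, -2), (3, -2), (3, -1)]
Fold 1: move[4]->L => DRDRLU INVALID (collision), skipped
Fold 2: move[2]->U => DRURRU VALID
Fold 3: move[0]->U => URURRU VALID

Answer: XVV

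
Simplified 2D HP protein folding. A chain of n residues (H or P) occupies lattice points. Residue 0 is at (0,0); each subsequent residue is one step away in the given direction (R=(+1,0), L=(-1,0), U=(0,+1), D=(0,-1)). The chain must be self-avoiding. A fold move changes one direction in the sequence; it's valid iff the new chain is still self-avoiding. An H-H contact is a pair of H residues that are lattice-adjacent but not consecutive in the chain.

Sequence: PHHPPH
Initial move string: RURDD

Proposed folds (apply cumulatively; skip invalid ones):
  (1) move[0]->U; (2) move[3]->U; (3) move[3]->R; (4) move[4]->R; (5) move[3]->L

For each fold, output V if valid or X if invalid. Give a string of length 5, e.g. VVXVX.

Initial: RURDD -> [(0, 0), (1, 0), (1, 1), (2, 1), (2, 0), (2, -1)]
Fold 1: move[0]->U => UURDD VALID
Fold 2: move[3]->U => UURUD INVALID (collision), skipped
Fold 3: move[3]->R => UURRD VALID
Fold 4: move[4]->R => UURRR VALID
Fold 5: move[3]->L => UURLR INVALID (collision), skipped

Answer: VXVVX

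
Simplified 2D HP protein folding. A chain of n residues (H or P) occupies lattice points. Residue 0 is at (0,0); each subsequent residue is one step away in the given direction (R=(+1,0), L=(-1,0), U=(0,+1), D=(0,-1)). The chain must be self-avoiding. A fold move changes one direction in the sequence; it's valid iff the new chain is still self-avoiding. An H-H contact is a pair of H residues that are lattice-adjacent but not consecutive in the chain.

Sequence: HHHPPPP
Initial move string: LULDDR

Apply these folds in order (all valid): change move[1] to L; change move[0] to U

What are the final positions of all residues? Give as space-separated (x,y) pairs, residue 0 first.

Answer: (0,0) (0,1) (-1,1) (-2,1) (-2,0) (-2,-1) (-1,-1)

Derivation:
Initial moves: LULDDR
Fold: move[1]->L => LLLDDR (positions: [(0, 0), (-1, 0), (-2, 0), (-3, 0), (-3, -1), (-3, -2), (-2, -2)])
Fold: move[0]->U => ULLDDR (positions: [(0, 0), (0, 1), (-1, 1), (-2, 1), (-2, 0), (-2, -1), (-1, -1)])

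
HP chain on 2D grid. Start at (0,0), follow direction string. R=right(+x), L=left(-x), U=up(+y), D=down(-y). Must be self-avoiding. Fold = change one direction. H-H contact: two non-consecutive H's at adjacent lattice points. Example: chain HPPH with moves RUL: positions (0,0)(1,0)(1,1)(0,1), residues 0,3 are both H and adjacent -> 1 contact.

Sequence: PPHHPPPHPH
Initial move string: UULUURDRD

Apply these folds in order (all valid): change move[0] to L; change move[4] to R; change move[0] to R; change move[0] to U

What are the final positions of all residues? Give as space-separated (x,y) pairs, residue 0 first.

Initial moves: UULUURDRD
Fold: move[0]->L => LULUURDRD (positions: [(0, 0), (-1, 0), (-1, 1), (-2, 1), (-2, 2), (-2, 3), (-1, 3), (-1, 2), (0, 2), (0, 1)])
Fold: move[4]->R => LULURRDRD (positions: [(0, 0), (-1, 0), (-1, 1), (-2, 1), (-2, 2), (-1, 2), (0, 2), (0, 1), (1, 1), (1, 0)])
Fold: move[0]->R => RULURRDRD (positions: [(0, 0), (1, 0), (1, 1), (0, 1), (0, 2), (1, 2), (2, 2), (2, 1), (3, 1), (3, 0)])
Fold: move[0]->U => UULURRDRD (positions: [(0, 0), (0, 1), (0, 2), (-1, 2), (-1, 3), (0, 3), (1, 3), (1, 2), (2, 2), (2, 1)])

Answer: (0,0) (0,1) (0,2) (-1,2) (-1,3) (0,3) (1,3) (1,2) (2,2) (2,1)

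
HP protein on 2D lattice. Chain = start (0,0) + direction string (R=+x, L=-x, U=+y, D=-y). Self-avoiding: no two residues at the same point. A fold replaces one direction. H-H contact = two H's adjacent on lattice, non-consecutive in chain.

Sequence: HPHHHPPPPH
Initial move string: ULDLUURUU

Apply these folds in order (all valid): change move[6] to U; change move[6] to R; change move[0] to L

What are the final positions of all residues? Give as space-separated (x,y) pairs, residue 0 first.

Initial moves: ULDLUURUU
Fold: move[6]->U => ULDLUUUUU (positions: [(0, 0), (0, 1), (-1, 1), (-1, 0), (-2, 0), (-2, 1), (-2, 2), (-2, 3), (-2, 4), (-2, 5)])
Fold: move[6]->R => ULDLUURUU (positions: [(0, 0), (0, 1), (-1, 1), (-1, 0), (-2, 0), (-2, 1), (-2, 2), (-1, 2), (-1, 3), (-1, 4)])
Fold: move[0]->L => LLDLUURUU (positions: [(0, 0), (-1, 0), (-2, 0), (-2, -1), (-3, -1), (-3, 0), (-3, 1), (-2, 1), (-2, 2), (-2, 3)])

Answer: (0,0) (-1,0) (-2,0) (-2,-1) (-3,-1) (-3,0) (-3,1) (-2,1) (-2,2) (-2,3)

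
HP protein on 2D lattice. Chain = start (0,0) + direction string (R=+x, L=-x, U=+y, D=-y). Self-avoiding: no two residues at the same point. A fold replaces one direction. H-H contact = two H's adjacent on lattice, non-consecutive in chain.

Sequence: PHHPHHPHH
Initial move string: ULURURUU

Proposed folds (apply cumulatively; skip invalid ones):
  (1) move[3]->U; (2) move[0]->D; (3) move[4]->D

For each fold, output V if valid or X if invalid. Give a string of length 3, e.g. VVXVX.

Answer: VVX

Derivation:
Initial: ULURURUU -> [(0, 0), (0, 1), (-1, 1), (-1, 2), (0, 2), (0, 3), (1, 3), (1, 4), (1, 5)]
Fold 1: move[3]->U => ULUUURUU VALID
Fold 2: move[0]->D => DLUUURUU VALID
Fold 3: move[4]->D => DLUUDRUU INVALID (collision), skipped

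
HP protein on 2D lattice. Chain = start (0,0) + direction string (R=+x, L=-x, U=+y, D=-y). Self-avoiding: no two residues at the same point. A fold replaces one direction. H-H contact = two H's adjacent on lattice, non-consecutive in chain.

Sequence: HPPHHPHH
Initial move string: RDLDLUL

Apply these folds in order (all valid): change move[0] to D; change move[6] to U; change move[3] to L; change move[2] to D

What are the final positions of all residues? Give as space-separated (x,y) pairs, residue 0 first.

Initial moves: RDLDLUL
Fold: move[0]->D => DDLDLUL (positions: [(0, 0), (0, -1), (0, -2), (-1, -2), (-1, -3), (-2, -3), (-2, -2), (-3, -2)])
Fold: move[6]->U => DDLDLUU (positions: [(0, 0), (0, -1), (0, -2), (-1, -2), (-1, -3), (-2, -3), (-2, -2), (-2, -1)])
Fold: move[3]->L => DDLLLUU (positions: [(0, 0), (0, -1), (0, -2), (-1, -2), (-2, -2), (-3, -2), (-3, -1), (-3, 0)])
Fold: move[2]->D => DDDLLUU (positions: [(0, 0), (0, -1), (0, -2), (0, -3), (-1, -3), (-2, -3), (-2, -2), (-2, -1)])

Answer: (0,0) (0,-1) (0,-2) (0,-3) (-1,-3) (-2,-3) (-2,-2) (-2,-1)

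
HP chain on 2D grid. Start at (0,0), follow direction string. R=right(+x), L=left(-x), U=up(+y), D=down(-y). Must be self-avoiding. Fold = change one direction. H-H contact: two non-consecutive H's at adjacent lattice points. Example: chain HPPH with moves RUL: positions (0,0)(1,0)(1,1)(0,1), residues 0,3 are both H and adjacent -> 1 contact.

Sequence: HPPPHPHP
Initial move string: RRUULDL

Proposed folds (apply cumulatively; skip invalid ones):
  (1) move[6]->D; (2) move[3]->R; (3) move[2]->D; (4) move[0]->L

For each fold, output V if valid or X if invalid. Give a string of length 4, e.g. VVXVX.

Initial: RRUULDL -> [(0, 0), (1, 0), (2, 0), (2, 1), (2, 2), (1, 2), (1, 1), (0, 1)]
Fold 1: move[6]->D => RRUULDD INVALID (collision), skipped
Fold 2: move[3]->R => RRURLDL INVALID (collision), skipped
Fold 3: move[2]->D => RRDULDL INVALID (collision), skipped
Fold 4: move[0]->L => LRUULDL INVALID (collision), skipped

Answer: XXXX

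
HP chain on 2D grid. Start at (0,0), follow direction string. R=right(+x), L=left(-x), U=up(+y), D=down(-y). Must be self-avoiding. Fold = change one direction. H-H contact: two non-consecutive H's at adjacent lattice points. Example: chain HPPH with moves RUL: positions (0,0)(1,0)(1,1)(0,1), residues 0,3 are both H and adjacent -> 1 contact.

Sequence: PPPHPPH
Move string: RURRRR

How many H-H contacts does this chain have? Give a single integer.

Answer: 0

Derivation:
Positions: [(0, 0), (1, 0), (1, 1), (2, 1), (3, 1), (4, 1), (5, 1)]
No H-H contacts found.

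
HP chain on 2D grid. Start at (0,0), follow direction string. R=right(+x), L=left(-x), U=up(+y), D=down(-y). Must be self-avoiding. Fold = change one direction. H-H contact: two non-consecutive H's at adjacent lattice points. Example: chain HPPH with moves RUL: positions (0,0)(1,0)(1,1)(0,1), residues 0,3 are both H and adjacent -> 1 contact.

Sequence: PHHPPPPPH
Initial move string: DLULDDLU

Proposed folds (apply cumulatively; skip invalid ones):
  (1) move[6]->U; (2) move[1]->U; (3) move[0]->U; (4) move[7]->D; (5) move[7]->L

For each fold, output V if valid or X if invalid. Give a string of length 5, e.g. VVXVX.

Initial: DLULDDLU -> [(0, 0), (0, -1), (-1, -1), (-1, 0), (-2, 0), (-2, -1), (-2, -2), (-3, -2), (-3, -1)]
Fold 1: move[6]->U => DLULDDUU INVALID (collision), skipped
Fold 2: move[1]->U => DUULDDLU INVALID (collision), skipped
Fold 3: move[0]->U => ULULDDLU VALID
Fold 4: move[7]->D => ULULDDLD VALID
Fold 5: move[7]->L => ULULDDLL VALID

Answer: XXVVV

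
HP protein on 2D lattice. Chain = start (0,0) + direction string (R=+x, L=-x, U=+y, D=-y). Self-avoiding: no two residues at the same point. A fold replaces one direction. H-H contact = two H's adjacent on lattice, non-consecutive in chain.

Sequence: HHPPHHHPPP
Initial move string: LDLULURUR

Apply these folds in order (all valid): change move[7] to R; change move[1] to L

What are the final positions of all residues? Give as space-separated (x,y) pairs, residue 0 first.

Initial moves: LDLULURUR
Fold: move[7]->R => LDLULURRR (positions: [(0, 0), (-1, 0), (-1, -1), (-2, -1), (-2, 0), (-3, 0), (-3, 1), (-2, 1), (-1, 1), (0, 1)])
Fold: move[1]->L => LLLULURRR (positions: [(0, 0), (-1, 0), (-2, 0), (-3, 0), (-3, 1), (-4, 1), (-4, 2), (-3, 2), (-2, 2), (-1, 2)])

Answer: (0,0) (-1,0) (-2,0) (-3,0) (-3,1) (-4,1) (-4,2) (-3,2) (-2,2) (-1,2)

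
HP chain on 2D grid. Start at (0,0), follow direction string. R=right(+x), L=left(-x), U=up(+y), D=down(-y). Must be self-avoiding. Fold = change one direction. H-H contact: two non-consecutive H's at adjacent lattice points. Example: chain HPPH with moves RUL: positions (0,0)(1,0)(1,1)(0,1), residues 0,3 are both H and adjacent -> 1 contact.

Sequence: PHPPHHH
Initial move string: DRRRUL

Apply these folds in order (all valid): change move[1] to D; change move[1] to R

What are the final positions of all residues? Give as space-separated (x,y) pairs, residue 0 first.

Answer: (0,0) (0,-1) (1,-1) (2,-1) (3,-1) (3,0) (2,0)

Derivation:
Initial moves: DRRRUL
Fold: move[1]->D => DDRRUL (positions: [(0, 0), (0, -1), (0, -2), (1, -2), (2, -2), (2, -1), (1, -1)])
Fold: move[1]->R => DRRRUL (positions: [(0, 0), (0, -1), (1, -1), (2, -1), (3, -1), (3, 0), (2, 0)])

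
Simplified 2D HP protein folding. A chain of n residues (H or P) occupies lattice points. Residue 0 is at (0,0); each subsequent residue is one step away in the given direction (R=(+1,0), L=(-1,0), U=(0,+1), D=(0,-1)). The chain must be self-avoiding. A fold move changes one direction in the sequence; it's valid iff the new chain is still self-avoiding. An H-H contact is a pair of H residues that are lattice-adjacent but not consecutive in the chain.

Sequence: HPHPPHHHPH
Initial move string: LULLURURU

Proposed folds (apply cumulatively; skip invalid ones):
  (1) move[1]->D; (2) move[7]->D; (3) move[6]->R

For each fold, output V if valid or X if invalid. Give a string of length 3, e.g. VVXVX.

Answer: VXX

Derivation:
Initial: LULLURURU -> [(0, 0), (-1, 0), (-1, 1), (-2, 1), (-3, 1), (-3, 2), (-2, 2), (-2, 3), (-1, 3), (-1, 4)]
Fold 1: move[1]->D => LDLLURURU VALID
Fold 2: move[7]->D => LDLLURUDU INVALID (collision), skipped
Fold 3: move[6]->R => LDLLURRRU INVALID (collision), skipped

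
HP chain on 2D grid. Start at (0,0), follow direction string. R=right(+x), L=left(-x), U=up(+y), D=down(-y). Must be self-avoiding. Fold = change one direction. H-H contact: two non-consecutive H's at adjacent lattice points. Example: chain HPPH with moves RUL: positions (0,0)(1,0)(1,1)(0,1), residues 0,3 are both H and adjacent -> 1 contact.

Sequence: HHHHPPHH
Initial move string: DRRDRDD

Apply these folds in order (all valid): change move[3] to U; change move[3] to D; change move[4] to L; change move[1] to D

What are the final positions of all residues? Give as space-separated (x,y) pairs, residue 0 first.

Initial moves: DRRDRDD
Fold: move[3]->U => DRRURDD (positions: [(0, 0), (0, -1), (1, -1), (2, -1), (2, 0), (3, 0), (3, -1), (3, -2)])
Fold: move[3]->D => DRRDRDD (positions: [(0, 0), (0, -1), (1, -1), (2, -1), (2, -2), (3, -2), (3, -3), (3, -4)])
Fold: move[4]->L => DRRDLDD (positions: [(0, 0), (0, -1), (1, -1), (2, -1), (2, -2), (1, -2), (1, -3), (1, -4)])
Fold: move[1]->D => DDRDLDD (positions: [(0, 0), (0, -1), (0, -2), (1, -2), (1, -3), (0, -3), (0, -4), (0, -5)])

Answer: (0,0) (0,-1) (0,-2) (1,-2) (1,-3) (0,-3) (0,-4) (0,-5)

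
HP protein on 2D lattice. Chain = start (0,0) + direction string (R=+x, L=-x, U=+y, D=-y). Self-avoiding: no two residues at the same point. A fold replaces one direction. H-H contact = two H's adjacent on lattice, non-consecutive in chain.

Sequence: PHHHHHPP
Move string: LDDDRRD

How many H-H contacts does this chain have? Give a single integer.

Answer: 0

Derivation:
Positions: [(0, 0), (-1, 0), (-1, -1), (-1, -2), (-1, -3), (0, -3), (1, -3), (1, -4)]
No H-H contacts found.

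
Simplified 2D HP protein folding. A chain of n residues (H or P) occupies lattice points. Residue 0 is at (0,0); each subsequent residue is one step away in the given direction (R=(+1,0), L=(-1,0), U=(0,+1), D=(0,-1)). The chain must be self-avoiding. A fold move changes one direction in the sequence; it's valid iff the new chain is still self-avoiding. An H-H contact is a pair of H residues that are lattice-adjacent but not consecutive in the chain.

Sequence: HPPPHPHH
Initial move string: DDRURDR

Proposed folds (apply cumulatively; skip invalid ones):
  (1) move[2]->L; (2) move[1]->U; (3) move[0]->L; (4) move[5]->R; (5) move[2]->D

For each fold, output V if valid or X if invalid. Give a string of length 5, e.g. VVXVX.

Answer: XXXVX

Derivation:
Initial: DDRURDR -> [(0, 0), (0, -1), (0, -2), (1, -2), (1, -1), (2, -1), (2, -2), (3, -2)]
Fold 1: move[2]->L => DDLURDR INVALID (collision), skipped
Fold 2: move[1]->U => DURURDR INVALID (collision), skipped
Fold 3: move[0]->L => LDRURDR INVALID (collision), skipped
Fold 4: move[5]->R => DDRURRR VALID
Fold 5: move[2]->D => DDDURRR INVALID (collision), skipped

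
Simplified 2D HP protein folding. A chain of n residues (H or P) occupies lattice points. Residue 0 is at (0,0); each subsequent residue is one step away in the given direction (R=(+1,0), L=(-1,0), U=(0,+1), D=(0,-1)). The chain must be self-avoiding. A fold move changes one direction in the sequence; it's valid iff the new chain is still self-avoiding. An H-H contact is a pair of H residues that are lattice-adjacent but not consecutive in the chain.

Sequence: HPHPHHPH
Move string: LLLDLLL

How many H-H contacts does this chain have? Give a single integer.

Answer: 0

Derivation:
Positions: [(0, 0), (-1, 0), (-2, 0), (-3, 0), (-3, -1), (-4, -1), (-5, -1), (-6, -1)]
No H-H contacts found.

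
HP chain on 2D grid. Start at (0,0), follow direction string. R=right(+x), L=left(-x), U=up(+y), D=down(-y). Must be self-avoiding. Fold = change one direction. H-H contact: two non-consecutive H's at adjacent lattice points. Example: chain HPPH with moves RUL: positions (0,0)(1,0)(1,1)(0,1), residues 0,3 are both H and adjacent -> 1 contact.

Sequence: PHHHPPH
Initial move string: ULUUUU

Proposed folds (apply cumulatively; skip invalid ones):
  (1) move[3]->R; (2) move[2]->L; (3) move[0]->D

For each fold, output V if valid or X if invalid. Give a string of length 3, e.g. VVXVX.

Initial: ULUUUU -> [(0, 0), (0, 1), (-1, 1), (-1, 2), (-1, 3), (-1, 4), (-1, 5)]
Fold 1: move[3]->R => ULURUU VALID
Fold 2: move[2]->L => ULLRUU INVALID (collision), skipped
Fold 3: move[0]->D => DLURUU INVALID (collision), skipped

Answer: VXX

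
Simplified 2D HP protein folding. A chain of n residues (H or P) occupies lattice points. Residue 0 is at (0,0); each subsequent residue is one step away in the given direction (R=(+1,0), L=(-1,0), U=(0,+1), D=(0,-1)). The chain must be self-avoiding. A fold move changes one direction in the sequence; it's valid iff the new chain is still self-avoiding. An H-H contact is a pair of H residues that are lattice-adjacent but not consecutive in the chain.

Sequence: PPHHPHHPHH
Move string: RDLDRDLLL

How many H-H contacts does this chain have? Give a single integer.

Answer: 1

Derivation:
Positions: [(0, 0), (1, 0), (1, -1), (0, -1), (0, -2), (1, -2), (1, -3), (0, -3), (-1, -3), (-2, -3)]
H-H contact: residue 2 @(1,-1) - residue 5 @(1, -2)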